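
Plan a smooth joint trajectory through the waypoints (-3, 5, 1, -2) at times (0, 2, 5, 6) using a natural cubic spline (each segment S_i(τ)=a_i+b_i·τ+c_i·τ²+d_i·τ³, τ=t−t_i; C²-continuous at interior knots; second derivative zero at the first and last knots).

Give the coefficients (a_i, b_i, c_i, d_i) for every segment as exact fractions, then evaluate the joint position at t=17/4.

Δ: Δ0=4, Δ1=-4/3, Δ2=-3
row 1: diag=10, rhs=-32; c'=3/10, d'=-16/5
row 2: denom=8−3·3/10=71/10; d'=(-10−3·-16/5)/(71/10)=-4/71
back: M2=-4/71
back: M1=-16/5−3/10·-4/71=-226/71
M: M0=0, M1=-226/71, M2=-4/71, M3=0
seg 0: a=-3, c=M0/2=0, d=(M1−M0)/(6·2)=-113/426, b=Δ0−h0·(2M0+M1)/6=1078/213
seg 1: a=5, c=M1/2=-113/71, d=(M2−M1)/(6·3)=37/213, b=Δ1−h1·(2M1+M2)/6=400/213
seg 2: a=1, c=M2/2=-2/71, d=(M3−M2)/(6·1)=2/213, b=Δ2−h2·(2M2+M3)/6=-635/213
t_q=17/4 → seg 1, τ=9/4; S=5+400/213·τ+-113/71·τ²+37/213·τ³=14299/4544

  seg 0: a=-3 b=1078/213 c=0 d=-113/426
  seg 1: a=5 b=400/213 c=-113/71 d=37/213
  seg 2: a=1 b=-635/213 c=-2/71 d=2/213
S(17/4) = 14299/4544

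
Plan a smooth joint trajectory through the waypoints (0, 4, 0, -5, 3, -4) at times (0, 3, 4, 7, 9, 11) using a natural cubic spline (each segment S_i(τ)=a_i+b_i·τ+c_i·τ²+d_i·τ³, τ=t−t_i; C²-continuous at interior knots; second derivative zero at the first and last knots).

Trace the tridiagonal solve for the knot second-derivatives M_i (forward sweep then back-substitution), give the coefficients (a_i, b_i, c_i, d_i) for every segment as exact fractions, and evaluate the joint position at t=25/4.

  seg 0: a=0 b=4727/1404 c=0 d=-2855/12636
  seg 1: a=4 b=-1919/702 c=-2855/1404 d=359/468
  seg 2: a=0 b=-6317/1404 c=94/351 d=2849/12636
  seg 3: a=-5 b=2243/702 c=1075/468 d=-665/702
  seg 4: a=3 b=713/702 c=-1585/468 d=1585/2808
S(25/4) = -61895/9984

Δ: Δ0=4/3, Δ1=-4, Δ2=-5/3, Δ3=4, Δ4=-7/2
row 1: diag=8, rhs=-32; c'=1/8, d'=-4
row 2: denom=8−1·1/8=63/8; d'=(14−1·-4)/(63/8)=16/7
row 3: denom=10−3·8/21=62/7; d'=(34−3·16/7)/(62/7)=95/31
row 4: denom=8−2·7/31=234/31; d'=(-45−2·95/31)/(234/31)=-1585/234
back: M4=-1585/234
back: M3=95/31−7/31·-1585/234=1075/234
back: M2=16/7−8/21·1075/234=188/351
back: M1=-4−1/8·188/351=-2855/702
M: M0=0, M1=-2855/702, M2=188/351, M3=1075/234, M4=-1585/234, M5=0
seg 0: a=0, c=M0/2=0, d=(M1−M0)/(6·3)=-2855/12636, b=Δ0−h0·(2M0+M1)/6=4727/1404
seg 1: a=4, c=M1/2=-2855/1404, d=(M2−M1)/(6·1)=359/468, b=Δ1−h1·(2M1+M2)/6=-1919/702
seg 2: a=0, c=M2/2=94/351, d=(M3−M2)/(6·3)=2849/12636, b=Δ2−h2·(2M2+M3)/6=-6317/1404
seg 3: a=-5, c=M3/2=1075/468, d=(M4−M3)/(6·2)=-665/702, b=Δ3−h3·(2M3+M4)/6=2243/702
seg 4: a=3, c=M4/2=-1585/468, d=(M5−M4)/(6·2)=1585/2808, b=Δ4−h4·(2M4+M5)/6=713/702
t_q=25/4 → seg 2, τ=9/4; S=0+-6317/1404·τ+94/351·τ²+2849/12636·τ³=-61895/9984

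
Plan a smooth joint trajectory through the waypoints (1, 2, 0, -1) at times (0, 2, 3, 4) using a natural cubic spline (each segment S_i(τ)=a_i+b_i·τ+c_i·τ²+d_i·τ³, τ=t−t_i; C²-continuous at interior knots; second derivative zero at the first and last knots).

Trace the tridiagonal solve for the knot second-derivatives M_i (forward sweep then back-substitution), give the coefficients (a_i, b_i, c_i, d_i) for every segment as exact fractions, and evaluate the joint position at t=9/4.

Δ: Δ0=1/2, Δ1=-2, Δ2=-1
row 1: diag=6, rhs=-15; c'=1/6, d'=-5/2
row 2: denom=4−1·1/6=23/6; d'=(6−1·-5/2)/(23/6)=51/23
back: M2=51/23
back: M1=-5/2−1/6·51/23=-66/23
M: M0=0, M1=-66/23, M2=51/23, M3=0
seg 0: a=1, c=M0/2=0, d=(M1−M0)/(6·2)=-11/46, b=Δ0−h0·(2M0+M1)/6=67/46
seg 1: a=2, c=M1/2=-33/23, d=(M2−M1)/(6·1)=39/46, b=Δ1−h1·(2M1+M2)/6=-65/46
seg 2: a=0, c=M2/2=51/46, d=(M3−M2)/(6·1)=-17/46, b=Δ2−h2·(2M2+M3)/6=-40/23
t_q=9/4 → seg 1, τ=1/4; S=2+-65/46·τ+-33/23·τ²+39/46·τ³=201/128

  seg 0: a=1 b=67/46 c=0 d=-11/46
  seg 1: a=2 b=-65/46 c=-33/23 d=39/46
  seg 2: a=0 b=-40/23 c=51/46 d=-17/46
S(9/4) = 201/128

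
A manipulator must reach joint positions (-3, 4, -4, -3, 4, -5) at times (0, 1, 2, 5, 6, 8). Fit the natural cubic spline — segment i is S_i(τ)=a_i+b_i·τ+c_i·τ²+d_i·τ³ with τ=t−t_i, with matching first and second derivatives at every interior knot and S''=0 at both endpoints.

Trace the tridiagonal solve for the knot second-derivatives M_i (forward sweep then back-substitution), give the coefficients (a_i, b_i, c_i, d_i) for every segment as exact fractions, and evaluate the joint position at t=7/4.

  seg 0: a=-3 b=82525/7446 c=0 d=-30403/7446
  seg 1: a=4 b=-4342/3723 c=-30403/2482 d=40325/7446
  seg 2: a=-4 b=-70127/7446 c=4961/1241 d=-5563/22338
  seg 3: a=-3 b=29201/3723 c=4359/2482 d=-19357/7446
  seg 4: a=4 b=26485/7446 c=-7499/1241 d=7499/7446
S(7/4) = -235135/158848

Δ: Δ0=7, Δ1=-8, Δ2=1/3, Δ3=7, Δ4=-9/2
row 1: diag=4, rhs=-90; c'=1/4, d'=-45/2
row 2: denom=8−1·1/4=31/4; d'=(50−1·-45/2)/(31/4)=290/31
row 3: denom=8−3·12/31=212/31; d'=(40−3·290/31)/(212/31)=185/106
row 4: denom=6−1·31/212=1241/212; d'=(-69−1·185/106)/(1241/212)=-14998/1241
back: M4=-14998/1241
back: M3=185/106−31/212·-14998/1241=4359/1241
back: M2=290/31−12/31·4359/1241=9922/1241
back: M1=-45/2−1/4·9922/1241=-30403/1241
M: M0=0, M1=-30403/1241, M2=9922/1241, M3=4359/1241, M4=-14998/1241, M5=0
seg 0: a=-3, c=M0/2=0, d=(M1−M0)/(6·1)=-30403/7446, b=Δ0−h0·(2M0+M1)/6=82525/7446
seg 1: a=4, c=M1/2=-30403/2482, d=(M2−M1)/(6·1)=40325/7446, b=Δ1−h1·(2M1+M2)/6=-4342/3723
seg 2: a=-4, c=M2/2=4961/1241, d=(M3−M2)/(6·3)=-5563/22338, b=Δ2−h2·(2M2+M3)/6=-70127/7446
seg 3: a=-3, c=M3/2=4359/2482, d=(M4−M3)/(6·1)=-19357/7446, b=Δ3−h3·(2M3+M4)/6=29201/3723
seg 4: a=4, c=M4/2=-7499/1241, d=(M5−M4)/(6·2)=7499/7446, b=Δ4−h4·(2M4+M5)/6=26485/7446
t_q=7/4 → seg 1, τ=3/4; S=4+-4342/3723·τ+-30403/2482·τ²+40325/7446·τ³=-235135/158848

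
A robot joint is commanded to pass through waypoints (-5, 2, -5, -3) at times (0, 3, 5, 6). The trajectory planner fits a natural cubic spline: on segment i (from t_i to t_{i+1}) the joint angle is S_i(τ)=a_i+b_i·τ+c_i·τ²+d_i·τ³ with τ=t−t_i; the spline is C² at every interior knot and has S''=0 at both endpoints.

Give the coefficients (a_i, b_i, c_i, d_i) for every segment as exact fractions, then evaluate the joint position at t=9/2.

Δ: Δ0=7/3, Δ1=-7/2, Δ2=2
row 1: diag=10, rhs=-35; c'=1/5, d'=-7/2
row 2: denom=6−2·1/5=28/5; d'=(33−2·-7/2)/(28/5)=50/7
back: M2=50/7
back: M1=-7/2−1/5·50/7=-69/14
M: M0=0, M1=-69/14, M2=50/7, M3=0
seg 0: a=-5, c=M0/2=0, d=(M1−M0)/(6·3)=-23/84, b=Δ0−h0·(2M0+M1)/6=403/84
seg 1: a=2, c=M1/2=-69/28, d=(M2−M1)/(6·2)=169/168, b=Δ1−h1·(2M1+M2)/6=-109/42
seg 2: a=-5, c=M2/2=25/7, d=(M3−M2)/(6·1)=-25/21, b=Δ2−h2·(2M2+M3)/6=-8/21
t_q=9/2 → seg 1, τ=3/2; S=2+-109/42·τ+-69/28·τ²+169/168·τ³=-1811/448

  seg 0: a=-5 b=403/84 c=0 d=-23/84
  seg 1: a=2 b=-109/42 c=-69/28 d=169/168
  seg 2: a=-5 b=-8/21 c=25/7 d=-25/21
S(9/2) = -1811/448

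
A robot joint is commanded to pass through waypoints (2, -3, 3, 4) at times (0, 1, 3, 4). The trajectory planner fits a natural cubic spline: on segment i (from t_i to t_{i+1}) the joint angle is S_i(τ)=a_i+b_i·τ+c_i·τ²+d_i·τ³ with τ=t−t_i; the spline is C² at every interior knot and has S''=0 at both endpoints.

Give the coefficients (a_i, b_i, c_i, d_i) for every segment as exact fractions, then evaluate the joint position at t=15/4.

  seg 0: a=2 b=-53/8 c=0 d=13/8
  seg 1: a=-3 b=-7/4 c=39/8 d=-5/4
  seg 2: a=3 b=11/4 c=-21/8 d=7/8
S(15/4) = 2025/512

Δ: Δ0=-5, Δ1=3, Δ2=1
row 1: diag=6, rhs=48; c'=1/3, d'=8
row 2: denom=6−2·1/3=16/3; d'=(-12−2·8)/(16/3)=-21/4
back: M2=-21/4
back: M1=8−1/3·-21/4=39/4
M: M0=0, M1=39/4, M2=-21/4, M3=0
seg 0: a=2, c=M0/2=0, d=(M1−M0)/(6·1)=13/8, b=Δ0−h0·(2M0+M1)/6=-53/8
seg 1: a=-3, c=M1/2=39/8, d=(M2−M1)/(6·2)=-5/4, b=Δ1−h1·(2M1+M2)/6=-7/4
seg 2: a=3, c=M2/2=-21/8, d=(M3−M2)/(6·1)=7/8, b=Δ2−h2·(2M2+M3)/6=11/4
t_q=15/4 → seg 2, τ=3/4; S=3+11/4·τ+-21/8·τ²+7/8·τ³=2025/512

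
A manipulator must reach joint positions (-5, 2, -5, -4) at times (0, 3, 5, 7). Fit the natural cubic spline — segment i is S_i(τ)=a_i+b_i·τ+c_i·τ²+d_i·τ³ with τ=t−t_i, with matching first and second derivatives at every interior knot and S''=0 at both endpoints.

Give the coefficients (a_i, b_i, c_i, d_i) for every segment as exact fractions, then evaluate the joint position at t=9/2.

Δ: Δ0=7/3, Δ1=-7/2, Δ2=1/2
row 1: diag=10, rhs=-35; c'=1/5, d'=-7/2
row 2: denom=8−2·1/5=38/5; d'=(24−2·-7/2)/(38/5)=155/38
back: M2=155/38
back: M1=-7/2−1/5·155/38=-82/19
M: M0=0, M1=-82/19, M2=155/38, M3=0
seg 0: a=-5, c=M0/2=0, d=(M1−M0)/(6·3)=-41/171, b=Δ0−h0·(2M0+M1)/6=256/57
seg 1: a=2, c=M1/2=-41/19, d=(M2−M1)/(6·2)=319/456, b=Δ1−h1·(2M1+M2)/6=-113/57
seg 2: a=-5, c=M2/2=155/76, d=(M3−M2)/(6·2)=-155/456, b=Δ2−h2·(2M2+M3)/6=-253/114
t_q=9/2 → seg 1, τ=3/2; S=2+-113/57·τ+-41/19·τ²+319/456·τ³=-4217/1216

  seg 0: a=-5 b=256/57 c=0 d=-41/171
  seg 1: a=2 b=-113/57 c=-41/19 d=319/456
  seg 2: a=-5 b=-253/114 c=155/76 d=-155/456
S(9/2) = -4217/1216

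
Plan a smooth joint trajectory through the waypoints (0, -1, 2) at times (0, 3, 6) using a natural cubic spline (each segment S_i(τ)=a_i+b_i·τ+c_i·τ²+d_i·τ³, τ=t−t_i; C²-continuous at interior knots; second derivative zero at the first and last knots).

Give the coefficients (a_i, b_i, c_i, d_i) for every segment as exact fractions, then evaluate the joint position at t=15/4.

  seg 0: a=0 b=-2/3 c=0 d=1/27
  seg 1: a=-1 b=1/3 c=1/3 d=-1/27
S(15/4) = -37/64

Δ: Δ0=-1/3, Δ1=1
row 1: diag=12, rhs=8; c'=1/4, d'=2/3
back: M1=2/3
M: M0=0, M1=2/3, M2=0
seg 0: a=0, c=M0/2=0, d=(M1−M0)/(6·3)=1/27, b=Δ0−h0·(2M0+M1)/6=-2/3
seg 1: a=-1, c=M1/2=1/3, d=(M2−M1)/(6·3)=-1/27, b=Δ1−h1·(2M1+M2)/6=1/3
t_q=15/4 → seg 1, τ=3/4; S=-1+1/3·τ+1/3·τ²+-1/27·τ³=-37/64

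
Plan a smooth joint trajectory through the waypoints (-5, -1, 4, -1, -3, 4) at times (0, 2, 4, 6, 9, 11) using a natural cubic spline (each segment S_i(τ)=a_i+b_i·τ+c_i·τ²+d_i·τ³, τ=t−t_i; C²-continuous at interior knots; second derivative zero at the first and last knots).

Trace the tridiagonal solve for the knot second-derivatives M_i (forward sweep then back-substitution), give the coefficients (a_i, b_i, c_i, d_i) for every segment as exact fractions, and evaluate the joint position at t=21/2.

Δ: Δ0=2, Δ1=5/2, Δ2=-5/2, Δ3=-2/3, Δ4=7/2
row 1: diag=8, rhs=3; c'=1/4, d'=3/8
row 2: denom=8−2·1/4=15/2; d'=(-30−2·3/8)/(15/2)=-41/10
row 3: denom=10−2·4/15=142/15; d'=(11−2·-41/10)/(142/15)=144/71
row 4: denom=10−3·45/142=1285/142; d'=(25−3·144/71)/(1285/142)=2686/1285
back: M4=2686/1285
back: M3=144/71−45/142·2686/1285=351/257
back: M2=-41/10−4/15·351/257=-11473/2570
back: M1=3/8−1/4·-11473/2570=1916/1285
M: M0=0, M1=1916/1285, M2=-11473/2570, M3=351/257, M4=2686/1285, M5=0
seg 0: a=-5, c=M0/2=0, d=(M1−M0)/(6·2)=479/3855, b=Δ0−h0·(2M0+M1)/6=5794/3855
seg 1: a=-1, c=M1/2=958/1285, d=(M2−M1)/(6·2)=-3061/6168, b=Δ1−h1·(2M1+M2)/6=11542/3855
seg 2: a=4, c=M2/2=-11473/5140, d=(M3−M2)/(6·2)=14983/30840, b=Δ2−h2·(2M2+M3)/6=161/7710
seg 3: a=-1, c=M3/2=351/514, d=(M4−M3)/(6·3)=931/23130, b=Δ3−h3·(2M3+M4)/6=-11864/3855
seg 4: a=-3, c=M4/2=1343/1285, d=(M5−M4)/(6·2)=-1343/7710, b=Δ4−h4·(2M4+M5)/6=16241/7710
t_q=21/2 → seg 4, τ=3/2; S=-3+16241/7710·τ+1343/1285·τ²+-1343/7710·τ³=7909/4112

  seg 0: a=-5 b=5794/3855 c=0 d=479/3855
  seg 1: a=-1 b=11542/3855 c=958/1285 d=-3061/6168
  seg 2: a=4 b=161/7710 c=-11473/5140 d=14983/30840
  seg 3: a=-1 b=-11864/3855 c=351/514 d=931/23130
  seg 4: a=-3 b=16241/7710 c=1343/1285 d=-1343/7710
S(21/2) = 7909/4112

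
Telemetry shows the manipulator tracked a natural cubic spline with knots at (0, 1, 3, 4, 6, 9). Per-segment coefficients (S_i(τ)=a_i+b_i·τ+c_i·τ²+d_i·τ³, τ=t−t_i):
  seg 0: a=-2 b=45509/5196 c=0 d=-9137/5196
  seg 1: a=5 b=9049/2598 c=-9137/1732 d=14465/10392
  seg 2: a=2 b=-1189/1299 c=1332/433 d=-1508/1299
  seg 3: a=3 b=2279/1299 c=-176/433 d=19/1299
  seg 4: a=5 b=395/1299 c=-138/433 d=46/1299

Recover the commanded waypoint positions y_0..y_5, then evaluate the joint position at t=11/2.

y_0=-2 y_1=5 y_2=2 y_3=3 y_4=5 y_5=4
S(11/2) = 16511/3464

y_0 = S_0(0) = a_0 = -2
y_1 = S_1(0) = a_1 = 5
y_2 = S_2(0) = a_2 = 2
y_3 = S_3(0) = a_3 = 3
y_4 = S_4(0) = a_4 = 5
y_5 = S_4(3) = 4
t_q=11/2 is in segment 3 (τ=3/2); S_3(τ)=16511/3464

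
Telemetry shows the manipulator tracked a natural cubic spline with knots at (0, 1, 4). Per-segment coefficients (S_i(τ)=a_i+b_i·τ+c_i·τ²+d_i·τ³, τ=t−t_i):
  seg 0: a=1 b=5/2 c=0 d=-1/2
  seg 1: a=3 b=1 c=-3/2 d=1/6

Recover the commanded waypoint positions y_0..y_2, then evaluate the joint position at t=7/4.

y_0 = S_0(0) = a_0 = 1
y_1 = S_1(0) = a_1 = 3
y_2 = S_1(3) = -3
t_q=7/4 is in segment 1 (τ=3/4); S_1(τ)=381/128

y_0=1 y_1=3 y_2=-3
S(7/4) = 381/128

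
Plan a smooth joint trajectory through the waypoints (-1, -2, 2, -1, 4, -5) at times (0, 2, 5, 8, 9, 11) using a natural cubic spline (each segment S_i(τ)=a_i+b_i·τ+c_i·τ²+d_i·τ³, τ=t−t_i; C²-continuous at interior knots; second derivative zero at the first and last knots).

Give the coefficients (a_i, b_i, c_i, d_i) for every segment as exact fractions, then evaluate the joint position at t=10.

Δ: Δ0=-1/2, Δ1=4/3, Δ2=-1, Δ3=5, Δ4=-9/2
row 1: diag=10, rhs=11; c'=3/10, d'=11/10
row 2: denom=12−3·3/10=111/10; d'=(-14−3·11/10)/(111/10)=-173/111
row 3: denom=8−3·10/37=266/37; d'=(36−3·-173/111)/(266/37)=215/38
row 4: denom=6−1·37/266=1559/266; d'=(-57−1·215/38)/(1559/266)=-16667/1559
back: M4=-16667/1559
back: M3=215/38−37/266·-16667/1559=11139/1559
back: M2=-173/111−10/37·11139/1559=-16321/4677
back: M1=11/10−3/10·-16321/4677=3347/1559
M: M0=0, M1=3347/1559, M2=-16321/4677, M3=11139/1559, M4=-16667/1559, M5=0
seg 0: a=-1, c=M0/2=0, d=(M1−M0)/(6·2)=3347/18708, b=Δ0−h0·(2M0+M1)/6=-11371/9354
seg 1: a=-2, c=M1/2=3347/3118, d=(M2−M1)/(6·3)=-13181/42093, b=Δ1−h1·(2M1+M2)/6=8711/9354
seg 2: a=2, c=M2/2=-16321/9354, d=(M3−M2)/(6·3)=24869/42093, b=Δ2−h2·(2M2+M3)/6=-10129/9354
seg 3: a=-1, c=M3/2=11139/3118, d=(M4−M3)/(6·1)=-13903/4677, b=Δ3−h3·(2M3+M4)/6=41159/9354
seg 4: a=4, c=M4/2=-16667/3118, d=(M5−M4)/(6·2)=16667/18708, b=Δ4−h4·(2M4+M5)/6=24575/9354
t_q=10 → seg 4, τ=1; S=4+24575/9354·τ+-16667/3118·τ²+16667/18708·τ³=13549/6236

  seg 0: a=-1 b=-11371/9354 c=0 d=3347/18708
  seg 1: a=-2 b=8711/9354 c=3347/3118 d=-13181/42093
  seg 2: a=2 b=-10129/9354 c=-16321/9354 d=24869/42093
  seg 3: a=-1 b=41159/9354 c=11139/3118 d=-13903/4677
  seg 4: a=4 b=24575/9354 c=-16667/3118 d=16667/18708
S(10) = 13549/6236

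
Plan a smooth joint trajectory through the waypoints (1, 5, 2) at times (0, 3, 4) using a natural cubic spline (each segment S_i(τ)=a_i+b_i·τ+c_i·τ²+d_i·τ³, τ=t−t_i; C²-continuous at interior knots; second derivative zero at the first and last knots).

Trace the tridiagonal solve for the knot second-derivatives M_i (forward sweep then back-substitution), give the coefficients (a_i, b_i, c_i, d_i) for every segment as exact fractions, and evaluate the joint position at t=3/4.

Δ: Δ0=4/3, Δ1=-3
row 1: diag=8, rhs=-26; c'=1/8, d'=-13/4
back: M1=-13/4
M: M0=0, M1=-13/4, M2=0
seg 0: a=1, c=M0/2=0, d=(M1−M0)/(6·3)=-13/72, b=Δ0−h0·(2M0+M1)/6=71/24
seg 1: a=5, c=M1/2=-13/8, d=(M2−M1)/(6·1)=13/24, b=Δ1−h1·(2M1+M2)/6=-23/12
t_q=3/4 → seg 0, τ=3/4; S=1+71/24·τ+0·τ²+-13/72·τ³=1609/512

  seg 0: a=1 b=71/24 c=0 d=-13/72
  seg 1: a=5 b=-23/12 c=-13/8 d=13/24
S(3/4) = 1609/512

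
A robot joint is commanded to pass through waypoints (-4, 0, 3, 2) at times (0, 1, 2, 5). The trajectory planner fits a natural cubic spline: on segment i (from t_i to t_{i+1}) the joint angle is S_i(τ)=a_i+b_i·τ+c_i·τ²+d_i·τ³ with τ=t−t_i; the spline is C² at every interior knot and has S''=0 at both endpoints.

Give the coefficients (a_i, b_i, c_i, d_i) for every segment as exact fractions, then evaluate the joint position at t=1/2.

Δ: Δ0=4, Δ1=3, Δ2=-1/3
row 1: diag=4, rhs=-6; c'=1/4, d'=-3/2
row 2: denom=8−1·1/4=31/4; d'=(-20−1·-3/2)/(31/4)=-74/31
back: M2=-74/31
back: M1=-3/2−1/4·-74/31=-28/31
M: M0=0, M1=-28/31, M2=-74/31, M3=0
seg 0: a=-4, c=M0/2=0, d=(M1−M0)/(6·1)=-14/93, b=Δ0−h0·(2M0+M1)/6=386/93
seg 1: a=0, c=M1/2=-14/31, d=(M2−M1)/(6·1)=-23/93, b=Δ1−h1·(2M1+M2)/6=344/93
seg 2: a=3, c=M2/2=-37/31, d=(M3−M2)/(6·3)=37/279, b=Δ2−h2·(2M2+M3)/6=191/93
t_q=1/2 → seg 0, τ=1/2; S=-4+386/93·τ+0·τ²+-14/93·τ³=-241/124

  seg 0: a=-4 b=386/93 c=0 d=-14/93
  seg 1: a=0 b=344/93 c=-14/31 d=-23/93
  seg 2: a=3 b=191/93 c=-37/31 d=37/279
S(1/2) = -241/124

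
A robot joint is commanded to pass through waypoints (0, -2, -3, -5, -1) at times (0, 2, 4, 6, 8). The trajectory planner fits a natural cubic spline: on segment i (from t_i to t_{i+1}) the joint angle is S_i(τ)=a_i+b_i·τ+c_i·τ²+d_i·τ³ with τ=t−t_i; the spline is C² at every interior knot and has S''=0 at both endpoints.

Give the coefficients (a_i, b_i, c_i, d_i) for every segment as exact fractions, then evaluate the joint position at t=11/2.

Δ: Δ0=-1, Δ1=-1/2, Δ2=-1, Δ3=2
row 1: diag=8, rhs=3; c'=1/4, d'=3/8
row 2: denom=8−2·1/4=15/2; d'=(-3−2·3/8)/(15/2)=-1/2
row 3: denom=8−2·4/15=112/15; d'=(18−2·-1/2)/(112/15)=285/112
back: M3=285/112
back: M2=-1/2−4/15·285/112=-33/28
back: M1=3/8−1/4·-33/28=75/112
M: M0=0, M1=75/112, M2=-33/28, M3=285/112, M4=0
seg 0: a=0, c=M0/2=0, d=(M1−M0)/(6·2)=25/448, b=Δ0−h0·(2M0+M1)/6=-137/112
seg 1: a=-2, c=M1/2=75/224, d=(M2−M1)/(6·2)=-69/448, b=Δ1−h1·(2M1+M2)/6=-31/56
seg 2: a=-3, c=M2/2=-33/56, d=(M3−M2)/(6·2)=139/448, b=Δ2−h2·(2M2+M3)/6=-17/16
seg 3: a=-5, c=M3/2=285/224, d=(M4−M3)/(6·2)=-95/448, b=Δ3−h3·(2M3+M4)/6=17/56
t_q=11/2 → seg 2, τ=3/2; S=-3+-17/16·τ+-33/56·τ²+139/448·τ³=-17463/3584

  seg 0: a=0 b=-137/112 c=0 d=25/448
  seg 1: a=-2 b=-31/56 c=75/224 d=-69/448
  seg 2: a=-3 b=-17/16 c=-33/56 d=139/448
  seg 3: a=-5 b=17/56 c=285/224 d=-95/448
S(11/2) = -17463/3584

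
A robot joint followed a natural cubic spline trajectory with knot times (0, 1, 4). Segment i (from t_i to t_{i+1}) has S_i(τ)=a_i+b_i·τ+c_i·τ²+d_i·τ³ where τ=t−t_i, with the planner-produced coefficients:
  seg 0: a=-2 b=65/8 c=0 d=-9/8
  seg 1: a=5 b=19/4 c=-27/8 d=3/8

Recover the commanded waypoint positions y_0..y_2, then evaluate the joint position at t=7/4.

y_0 = S_0(0) = a_0 = -2
y_1 = S_1(0) = a_1 = 5
y_2 = S_1(3) = -1
t_q=7/4 is in segment 1 (τ=3/4); S_1(τ)=3493/512

y_0=-2 y_1=5 y_2=-1
S(7/4) = 3493/512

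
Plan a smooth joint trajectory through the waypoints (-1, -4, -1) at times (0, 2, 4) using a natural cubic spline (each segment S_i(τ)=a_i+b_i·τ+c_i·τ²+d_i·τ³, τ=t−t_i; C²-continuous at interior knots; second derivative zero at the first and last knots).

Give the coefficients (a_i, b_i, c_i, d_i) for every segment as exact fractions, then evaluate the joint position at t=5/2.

Δ: Δ0=-3/2, Δ1=3/2
row 1: diag=8, rhs=18; c'=1/4, d'=9/4
back: M1=9/4
M: M0=0, M1=9/4, M2=0
seg 0: a=-1, c=M0/2=0, d=(M1−M0)/(6·2)=3/16, b=Δ0−h0·(2M0+M1)/6=-9/4
seg 1: a=-4, c=M1/2=9/8, d=(M2−M1)/(6·2)=-3/16, b=Δ1−h1·(2M1+M2)/6=0
t_q=5/2 → seg 1, τ=1/2; S=-4+0·τ+9/8·τ²+-3/16·τ³=-479/128

  seg 0: a=-1 b=-9/4 c=0 d=3/16
  seg 1: a=-4 b=0 c=9/8 d=-3/16
S(5/2) = -479/128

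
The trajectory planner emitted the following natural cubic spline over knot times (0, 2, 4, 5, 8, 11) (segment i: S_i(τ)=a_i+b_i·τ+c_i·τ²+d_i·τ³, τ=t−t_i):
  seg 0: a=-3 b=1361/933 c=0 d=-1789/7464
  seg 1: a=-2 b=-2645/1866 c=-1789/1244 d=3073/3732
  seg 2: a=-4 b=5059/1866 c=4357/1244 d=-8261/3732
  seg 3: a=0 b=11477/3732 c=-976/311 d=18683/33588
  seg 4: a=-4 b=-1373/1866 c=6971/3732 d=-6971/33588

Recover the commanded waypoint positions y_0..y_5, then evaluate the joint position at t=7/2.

y_0=-3 y_1=-2 y_2=-4 y_3=0 y_4=-4 y_5=5
S(7/2) = -45609/9952

y_0 = S_0(0) = a_0 = -3
y_1 = S_1(0) = a_1 = -2
y_2 = S_2(0) = a_2 = -4
y_3 = S_3(0) = a_3 = 0
y_4 = S_4(0) = a_4 = -4
y_5 = S_4(3) = 5
t_q=7/2 is in segment 1 (τ=3/2); S_1(τ)=-45609/9952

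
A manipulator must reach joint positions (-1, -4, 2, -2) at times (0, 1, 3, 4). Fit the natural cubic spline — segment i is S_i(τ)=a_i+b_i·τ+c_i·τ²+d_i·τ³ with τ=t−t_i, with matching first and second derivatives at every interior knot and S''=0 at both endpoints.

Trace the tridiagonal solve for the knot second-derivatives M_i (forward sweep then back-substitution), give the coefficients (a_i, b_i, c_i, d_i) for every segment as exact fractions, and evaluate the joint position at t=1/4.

  seg 0: a=-1 b=-73/16 c=0 d=25/16
  seg 1: a=-4 b=1/8 c=75/16 d=-13/8
  seg 2: a=2 b=-5/8 c=-81/16 d=27/16
S(1/4) = -2167/1024

Δ: Δ0=-3, Δ1=3, Δ2=-4
row 1: diag=6, rhs=36; c'=1/3, d'=6
row 2: denom=6−2·1/3=16/3; d'=(-42−2·6)/(16/3)=-81/8
back: M2=-81/8
back: M1=6−1/3·-81/8=75/8
M: M0=0, M1=75/8, M2=-81/8, M3=0
seg 0: a=-1, c=M0/2=0, d=(M1−M0)/(6·1)=25/16, b=Δ0−h0·(2M0+M1)/6=-73/16
seg 1: a=-4, c=M1/2=75/16, d=(M2−M1)/(6·2)=-13/8, b=Δ1−h1·(2M1+M2)/6=1/8
seg 2: a=2, c=M2/2=-81/16, d=(M3−M2)/(6·1)=27/16, b=Δ2−h2·(2M2+M3)/6=-5/8
t_q=1/4 → seg 0, τ=1/4; S=-1+-73/16·τ+0·τ²+25/16·τ³=-2167/1024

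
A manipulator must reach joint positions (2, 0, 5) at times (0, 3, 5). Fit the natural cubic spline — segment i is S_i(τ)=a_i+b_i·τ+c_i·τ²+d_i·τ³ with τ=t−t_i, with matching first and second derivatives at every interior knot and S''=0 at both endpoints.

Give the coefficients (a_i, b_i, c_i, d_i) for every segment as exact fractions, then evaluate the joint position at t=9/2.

Δ: Δ0=-2/3, Δ1=5/2
row 1: diag=10, rhs=19; c'=1/5, d'=19/10
back: M1=19/10
M: M0=0, M1=19/10, M2=0
seg 0: a=2, c=M0/2=0, d=(M1−M0)/(6·3)=19/180, b=Δ0−h0·(2M0+M1)/6=-97/60
seg 1: a=0, c=M1/2=19/20, d=(M2−M1)/(6·2)=-19/120, b=Δ1−h1·(2M1+M2)/6=37/30
t_q=9/2 → seg 1, τ=3/2; S=0+37/30·τ+19/20·τ²+-19/120·τ³=221/64

  seg 0: a=2 b=-97/60 c=0 d=19/180
  seg 1: a=0 b=37/30 c=19/20 d=-19/120
S(9/2) = 221/64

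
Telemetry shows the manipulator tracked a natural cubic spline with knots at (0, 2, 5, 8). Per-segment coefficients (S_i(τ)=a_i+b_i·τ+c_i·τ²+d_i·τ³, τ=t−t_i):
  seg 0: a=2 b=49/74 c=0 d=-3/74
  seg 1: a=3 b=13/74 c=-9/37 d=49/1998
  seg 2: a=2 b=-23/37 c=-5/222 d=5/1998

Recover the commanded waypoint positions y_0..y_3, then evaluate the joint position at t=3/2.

y_0 = S_0(0) = a_0 = 2
y_1 = S_1(0) = a_1 = 3
y_2 = S_2(0) = a_2 = 2
y_3 = S_2(3) = 0
t_q=3/2 is in segment 0 (τ=3/2); S_0(τ)=1691/592

y_0=2 y_1=3 y_2=2 y_3=0
S(3/2) = 1691/592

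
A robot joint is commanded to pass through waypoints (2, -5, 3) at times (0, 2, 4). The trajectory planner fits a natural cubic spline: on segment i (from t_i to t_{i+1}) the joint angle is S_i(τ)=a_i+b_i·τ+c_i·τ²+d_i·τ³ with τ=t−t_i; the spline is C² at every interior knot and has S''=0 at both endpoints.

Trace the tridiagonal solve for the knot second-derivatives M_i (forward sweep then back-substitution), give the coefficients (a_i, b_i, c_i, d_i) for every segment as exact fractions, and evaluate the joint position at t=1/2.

Δ: Δ0=-7/2, Δ1=4
row 1: diag=8, rhs=45; c'=1/4, d'=45/8
back: M1=45/8
M: M0=0, M1=45/8, M2=0
seg 0: a=2, c=M0/2=0, d=(M1−M0)/(6·2)=15/32, b=Δ0−h0·(2M0+M1)/6=-43/8
seg 1: a=-5, c=M1/2=45/16, d=(M2−M1)/(6·2)=-15/32, b=Δ1−h1·(2M1+M2)/6=1/4
t_q=1/2 → seg 0, τ=1/2; S=2+-43/8·τ+0·τ²+15/32·τ³=-161/256

  seg 0: a=2 b=-43/8 c=0 d=15/32
  seg 1: a=-5 b=1/4 c=45/16 d=-15/32
S(1/2) = -161/256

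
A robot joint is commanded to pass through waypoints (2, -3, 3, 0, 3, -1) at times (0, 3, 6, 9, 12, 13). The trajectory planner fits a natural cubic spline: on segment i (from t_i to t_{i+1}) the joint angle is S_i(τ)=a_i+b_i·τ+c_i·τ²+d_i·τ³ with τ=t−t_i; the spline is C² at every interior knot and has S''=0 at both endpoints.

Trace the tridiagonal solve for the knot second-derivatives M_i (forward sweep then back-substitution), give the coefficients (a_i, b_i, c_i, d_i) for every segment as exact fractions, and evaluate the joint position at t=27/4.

Δ: Δ0=-5/3, Δ1=2, Δ2=-1, Δ3=1, Δ4=-4
row 1: diag=12, rhs=22; c'=1/4, d'=11/6
row 2: denom=12−3·1/4=45/4; d'=(-18−3·11/6)/(45/4)=-94/45
row 3: denom=12−3·4/15=56/5; d'=(12−3·-94/45)/(56/5)=137/84
row 4: denom=8−3·15/56=403/56; d'=(-30−3·137/84)/(403/56)=-1954/403
back: M4=-1954/403
back: M3=137/84−15/56·-1954/403=3542/1209
back: M2=-94/45−4/15·3542/1209=-3470/1209
back: M1=11/6−1/4·-3470/1209=1028/403
M: M0=0, M1=1028/403, M2=-3470/1209, M3=3542/1209, M4=-1954/403, M5=0
seg 0: a=2, c=M0/2=0, d=(M1−M0)/(6·3)=514/3627, b=Δ0−h0·(2M0+M1)/6=-3557/1209
seg 1: a=-3, c=M1/2=514/403, d=(M2−M1)/(6·3)=-3277/10881, b=Δ1−h1·(2M1+M2)/6=1069/1209
seg 2: a=3, c=M2/2=-1735/1209, d=(M3−M2)/(6·3)=3506/10881, b=Δ2−h2·(2M2+M3)/6=490/1209
seg 3: a=0, c=M3/2=1771/1209, d=(M4−M3)/(6·3)=-4702/10881, b=Δ3−h3·(2M3+M4)/6=46/93
seg 4: a=3, c=M4/2=-977/403, d=(M5−M4)/(6·1)=977/1209, b=Δ4−h4·(2M4+M5)/6=-2882/1209
t_q=27/4 → seg 2, τ=3/4; S=3+490/1209·τ+-1735/1209·τ²+3506/10881·τ³=33951/12896

  seg 0: a=2 b=-3557/1209 c=0 d=514/3627
  seg 1: a=-3 b=1069/1209 c=514/403 d=-3277/10881
  seg 2: a=3 b=490/1209 c=-1735/1209 d=3506/10881
  seg 3: a=0 b=46/93 c=1771/1209 d=-4702/10881
  seg 4: a=3 b=-2882/1209 c=-977/403 d=977/1209
S(27/4) = 33951/12896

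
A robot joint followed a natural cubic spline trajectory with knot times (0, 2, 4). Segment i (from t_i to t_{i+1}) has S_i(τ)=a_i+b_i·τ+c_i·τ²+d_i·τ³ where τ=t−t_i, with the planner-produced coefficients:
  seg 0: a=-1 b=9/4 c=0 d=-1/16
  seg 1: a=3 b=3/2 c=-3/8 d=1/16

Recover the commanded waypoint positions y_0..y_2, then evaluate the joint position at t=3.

y_0=-1 y_1=3 y_2=5
S(3) = 67/16

y_0 = S_0(0) = a_0 = -1
y_1 = S_1(0) = a_1 = 3
y_2 = S_1(2) = 5
t_q=3 is in segment 1 (τ=1); S_1(τ)=67/16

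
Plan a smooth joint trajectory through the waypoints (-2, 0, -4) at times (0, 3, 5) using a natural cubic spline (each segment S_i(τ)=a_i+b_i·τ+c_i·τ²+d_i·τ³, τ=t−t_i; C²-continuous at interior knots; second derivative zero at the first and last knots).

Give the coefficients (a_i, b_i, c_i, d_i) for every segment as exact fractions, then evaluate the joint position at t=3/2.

  seg 0: a=-2 b=22/15 c=0 d=-4/45
  seg 1: a=0 b=-14/15 c=-4/5 d=2/15
S(3/2) = -1/10

Δ: Δ0=2/3, Δ1=-2
row 1: diag=10, rhs=-16; c'=1/5, d'=-8/5
back: M1=-8/5
M: M0=0, M1=-8/5, M2=0
seg 0: a=-2, c=M0/2=0, d=(M1−M0)/(6·3)=-4/45, b=Δ0−h0·(2M0+M1)/6=22/15
seg 1: a=0, c=M1/2=-4/5, d=(M2−M1)/(6·2)=2/15, b=Δ1−h1·(2M1+M2)/6=-14/15
t_q=3/2 → seg 0, τ=3/2; S=-2+22/15·τ+0·τ²+-4/45·τ³=-1/10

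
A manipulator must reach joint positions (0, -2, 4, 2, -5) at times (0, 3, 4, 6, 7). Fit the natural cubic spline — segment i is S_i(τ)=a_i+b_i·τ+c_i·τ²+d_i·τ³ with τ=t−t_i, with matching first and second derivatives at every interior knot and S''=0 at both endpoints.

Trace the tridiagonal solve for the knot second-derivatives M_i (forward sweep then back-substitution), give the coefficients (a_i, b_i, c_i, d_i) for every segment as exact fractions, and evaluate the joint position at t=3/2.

  seg 0: a=0 b=-269/75 c=0 d=73/225
  seg 1: a=-2 b=388/75 c=73/25 d=-157/75
  seg 2: a=4 b=71/15 c=-84/25 d=37/150
  seg 3: a=2 b=-431/75 c=-47/25 d=47/75
S(3/2) = -857/200

Δ: Δ0=-2/3, Δ1=6, Δ2=-1, Δ3=-7
row 1: diag=8, rhs=40; c'=1/8, d'=5
row 2: denom=6−1·1/8=47/8; d'=(-42−1·5)/(47/8)=-8
row 3: denom=6−2·16/47=250/47; d'=(-36−2·-8)/(250/47)=-94/25
back: M3=-94/25
back: M2=-8−16/47·-94/25=-168/25
back: M1=5−1/8·-168/25=146/25
M: M0=0, M1=146/25, M2=-168/25, M3=-94/25, M4=0
seg 0: a=0, c=M0/2=0, d=(M1−M0)/(6·3)=73/225, b=Δ0−h0·(2M0+M1)/6=-269/75
seg 1: a=-2, c=M1/2=73/25, d=(M2−M1)/(6·1)=-157/75, b=Δ1−h1·(2M1+M2)/6=388/75
seg 2: a=4, c=M2/2=-84/25, d=(M3−M2)/(6·2)=37/150, b=Δ2−h2·(2M2+M3)/6=71/15
seg 3: a=2, c=M3/2=-47/25, d=(M4−M3)/(6·1)=47/75, b=Δ3−h3·(2M3+M4)/6=-431/75
t_q=3/2 → seg 0, τ=3/2; S=0+-269/75·τ+0·τ²+73/225·τ³=-857/200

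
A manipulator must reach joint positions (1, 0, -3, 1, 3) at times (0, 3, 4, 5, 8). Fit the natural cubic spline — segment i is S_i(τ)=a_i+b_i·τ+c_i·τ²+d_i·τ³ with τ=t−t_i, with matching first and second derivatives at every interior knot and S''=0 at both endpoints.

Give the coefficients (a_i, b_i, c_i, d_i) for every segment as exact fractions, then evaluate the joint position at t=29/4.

  seg 0: a=1 b=173/120 c=0 d=-71/360
  seg 1: a=0 b=-233/60 c=-71/40 d=319/120
  seg 2: a=-3 b=13/24 c=31/5 d=-329/120
  seg 3: a=1 b=283/60 c=-81/40 d=9/40
S(29/4) = 2009/512

Δ: Δ0=-1/3, Δ1=-3, Δ2=4, Δ3=2/3
row 1: diag=8, rhs=-16; c'=1/8, d'=-2
row 2: denom=4−1·1/8=31/8; d'=(42−1·-2)/(31/8)=352/31
row 3: denom=8−1·8/31=240/31; d'=(-20−1·352/31)/(240/31)=-81/20
back: M3=-81/20
back: M2=352/31−8/31·-81/20=62/5
back: M1=-2−1/8·62/5=-71/20
M: M0=0, M1=-71/20, M2=62/5, M3=-81/20, M4=0
seg 0: a=1, c=M0/2=0, d=(M1−M0)/(6·3)=-71/360, b=Δ0−h0·(2M0+M1)/6=173/120
seg 1: a=0, c=M1/2=-71/40, d=(M2−M1)/(6·1)=319/120, b=Δ1−h1·(2M1+M2)/6=-233/60
seg 2: a=-3, c=M2/2=31/5, d=(M3−M2)/(6·1)=-329/120, b=Δ2−h2·(2M2+M3)/6=13/24
seg 3: a=1, c=M3/2=-81/40, d=(M4−M3)/(6·3)=9/40, b=Δ3−h3·(2M3+M4)/6=283/60
t_q=29/4 → seg 3, τ=9/4; S=1+283/60·τ+-81/40·τ²+9/40·τ³=2009/512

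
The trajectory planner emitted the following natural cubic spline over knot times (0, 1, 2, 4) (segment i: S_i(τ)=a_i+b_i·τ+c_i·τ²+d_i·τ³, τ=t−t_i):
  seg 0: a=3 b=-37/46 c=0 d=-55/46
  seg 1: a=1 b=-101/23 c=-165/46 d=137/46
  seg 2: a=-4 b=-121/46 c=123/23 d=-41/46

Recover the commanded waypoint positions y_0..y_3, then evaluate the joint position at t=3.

y_0 = S_0(0) = a_0 = 3
y_1 = S_1(0) = a_1 = 1
y_2 = S_2(0) = a_2 = -4
y_3 = S_2(2) = 5
t_q=3 is in segment 2 (τ=1); S_2(τ)=-50/23

y_0=3 y_1=1 y_2=-4 y_3=5
S(3) = -50/23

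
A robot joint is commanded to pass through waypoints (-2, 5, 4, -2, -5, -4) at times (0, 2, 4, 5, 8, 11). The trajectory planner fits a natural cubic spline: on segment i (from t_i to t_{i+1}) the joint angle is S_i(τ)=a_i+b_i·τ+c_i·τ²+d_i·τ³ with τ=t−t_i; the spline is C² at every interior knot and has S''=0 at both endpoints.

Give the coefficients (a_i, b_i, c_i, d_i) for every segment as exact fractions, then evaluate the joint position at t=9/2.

Δ: Δ0=7/2, Δ1=-1/2, Δ2=-6, Δ3=-1, Δ4=1/3
row 1: diag=8, rhs=-24; c'=1/4, d'=-3
row 2: denom=6−2·1/4=11/2; d'=(-33−2·-3)/(11/2)=-54/11
row 3: denom=8−1·2/11=86/11; d'=(30−1·-54/11)/(86/11)=192/43
row 4: denom=12−3·33/86=933/86; d'=(8−3·192/43)/(933/86)=-464/933
back: M4=-464/933
back: M3=192/43−33/86·-464/933=1448/311
back: M2=-54/11−2/11·1448/311=-1790/311
back: M1=-3−1/4·-1790/311=-971/622
M: M0=0, M1=-971/622, M2=-1790/311, M3=1448/311, M4=-464/933, M5=0
seg 0: a=-2, c=M0/2=0, d=(M1−M0)/(6·2)=-971/7464, b=Δ0−h0·(2M0+M1)/6=3751/933
seg 1: a=5, c=M1/2=-971/1244, d=(M2−M1)/(6·2)=-2609/7464, b=Δ1−h1·(2M1+M2)/6=4589/1866
seg 2: a=4, c=M2/2=-895/311, d=(M3−M2)/(6·1)=1619/933, b=Δ2−h2·(2M2+M3)/6=-4532/933
seg 3: a=-2, c=M3/2=724/311, d=(M4−M3)/(6·3)=-2404/8397, b=Δ3−h3·(2M3+M4)/6=-5045/933
seg 4: a=-5, c=M4/2=-232/933, d=(M5−M4)/(6·3)=232/8397, b=Δ4−h4·(2M4+M5)/6=775/933
t_q=9/2 → seg 2, τ=1/2; S=4+-4532/933·τ+-895/311·τ²+1619/933·τ³=2659/2488

  seg 0: a=-2 b=3751/933 c=0 d=-971/7464
  seg 1: a=5 b=4589/1866 c=-971/1244 d=-2609/7464
  seg 2: a=4 b=-4532/933 c=-895/311 d=1619/933
  seg 3: a=-2 b=-5045/933 c=724/311 d=-2404/8397
  seg 4: a=-5 b=775/933 c=-232/933 d=232/8397
S(9/2) = 2659/2488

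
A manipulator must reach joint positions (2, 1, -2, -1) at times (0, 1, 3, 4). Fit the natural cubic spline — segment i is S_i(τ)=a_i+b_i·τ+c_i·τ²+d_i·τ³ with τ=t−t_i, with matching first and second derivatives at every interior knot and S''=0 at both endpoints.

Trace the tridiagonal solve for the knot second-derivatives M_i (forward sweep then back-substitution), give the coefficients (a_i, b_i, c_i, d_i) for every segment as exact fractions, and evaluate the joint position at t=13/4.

  seg 0: a=2 b=-3/4 c=0 d=-1/4
  seg 1: a=1 b=-3/2 c=-3/4 d=3/8
  seg 2: a=-2 b=0 c=3/2 d=-1/2
S(13/4) = -245/128

Δ: Δ0=-1, Δ1=-3/2, Δ2=1
row 1: diag=6, rhs=-3; c'=1/3, d'=-1/2
row 2: denom=6−2·1/3=16/3; d'=(15−2·-1/2)/(16/3)=3
back: M2=3
back: M1=-1/2−1/3·3=-3/2
M: M0=0, M1=-3/2, M2=3, M3=0
seg 0: a=2, c=M0/2=0, d=(M1−M0)/(6·1)=-1/4, b=Δ0−h0·(2M0+M1)/6=-3/4
seg 1: a=1, c=M1/2=-3/4, d=(M2−M1)/(6·2)=3/8, b=Δ1−h1·(2M1+M2)/6=-3/2
seg 2: a=-2, c=M2/2=3/2, d=(M3−M2)/(6·1)=-1/2, b=Δ2−h2·(2M2+M3)/6=0
t_q=13/4 → seg 2, τ=1/4; S=-2+0·τ+3/2·τ²+-1/2·τ³=-245/128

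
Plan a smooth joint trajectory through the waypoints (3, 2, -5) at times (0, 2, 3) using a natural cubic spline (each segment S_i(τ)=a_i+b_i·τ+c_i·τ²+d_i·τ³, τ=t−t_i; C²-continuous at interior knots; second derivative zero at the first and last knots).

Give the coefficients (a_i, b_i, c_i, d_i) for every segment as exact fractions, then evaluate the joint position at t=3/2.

  seg 0: a=3 b=5/3 c=0 d=-13/24
  seg 1: a=2 b=-29/6 c=-13/4 d=13/12
S(3/2) = 235/64

Δ: Δ0=-1/2, Δ1=-7
row 1: diag=6, rhs=-39; c'=1/6, d'=-13/2
back: M1=-13/2
M: M0=0, M1=-13/2, M2=0
seg 0: a=3, c=M0/2=0, d=(M1−M0)/(6·2)=-13/24, b=Δ0−h0·(2M0+M1)/6=5/3
seg 1: a=2, c=M1/2=-13/4, d=(M2−M1)/(6·1)=13/12, b=Δ1−h1·(2M1+M2)/6=-29/6
t_q=3/2 → seg 0, τ=3/2; S=3+5/3·τ+0·τ²+-13/24·τ³=235/64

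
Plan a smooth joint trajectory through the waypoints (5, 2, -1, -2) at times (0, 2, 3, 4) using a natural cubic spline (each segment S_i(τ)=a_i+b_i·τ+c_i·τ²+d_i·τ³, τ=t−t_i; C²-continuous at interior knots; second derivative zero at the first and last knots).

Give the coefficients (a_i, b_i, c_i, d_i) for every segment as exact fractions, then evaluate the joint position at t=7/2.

Δ: Δ0=-3/2, Δ1=-3, Δ2=-1
row 1: diag=6, rhs=-9; c'=1/6, d'=-3/2
row 2: denom=4−1·1/6=23/6; d'=(12−1·-3/2)/(23/6)=81/23
back: M2=81/23
back: M1=-3/2−1/6·81/23=-48/23
M: M0=0, M1=-48/23, M2=81/23, M3=0
seg 0: a=5, c=M0/2=0, d=(M1−M0)/(6·2)=-4/23, b=Δ0−h0·(2M0+M1)/6=-37/46
seg 1: a=2, c=M1/2=-24/23, d=(M2−M1)/(6·1)=43/46, b=Δ1−h1·(2M1+M2)/6=-133/46
seg 2: a=-1, c=M2/2=81/46, d=(M3−M2)/(6·1)=-27/46, b=Δ2−h2·(2M2+M3)/6=-50/23
t_q=7/2 → seg 2, τ=1/2; S=-1+-50/23·τ+81/46·τ²+-27/46·τ³=-633/368

  seg 0: a=5 b=-37/46 c=0 d=-4/23
  seg 1: a=2 b=-133/46 c=-24/23 d=43/46
  seg 2: a=-1 b=-50/23 c=81/46 d=-27/46
S(7/2) = -633/368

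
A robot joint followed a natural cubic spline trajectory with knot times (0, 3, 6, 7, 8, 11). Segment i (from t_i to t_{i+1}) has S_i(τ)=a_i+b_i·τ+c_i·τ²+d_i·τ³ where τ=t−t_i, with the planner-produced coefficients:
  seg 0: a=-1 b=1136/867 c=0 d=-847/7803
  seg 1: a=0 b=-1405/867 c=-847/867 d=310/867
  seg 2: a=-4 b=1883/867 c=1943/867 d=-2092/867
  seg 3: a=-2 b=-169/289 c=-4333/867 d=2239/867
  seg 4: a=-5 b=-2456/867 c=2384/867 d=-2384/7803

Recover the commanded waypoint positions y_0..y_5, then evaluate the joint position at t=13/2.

y_0 = S_0(0) = a_0 = -1
y_1 = S_1(0) = a_1 = 0
y_2 = S_2(0) = a_2 = -4
y_3 = S_3(0) = a_3 = -2
y_4 = S_4(0) = a_4 = -5
y_5 = S_4(3) = 3
t_q=13/2 is in segment 2 (τ=1/2); S_2(τ)=-9209/3468

y_0=-1 y_1=0 y_2=-4 y_3=-2 y_4=-5 y_5=3
S(13/2) = -9209/3468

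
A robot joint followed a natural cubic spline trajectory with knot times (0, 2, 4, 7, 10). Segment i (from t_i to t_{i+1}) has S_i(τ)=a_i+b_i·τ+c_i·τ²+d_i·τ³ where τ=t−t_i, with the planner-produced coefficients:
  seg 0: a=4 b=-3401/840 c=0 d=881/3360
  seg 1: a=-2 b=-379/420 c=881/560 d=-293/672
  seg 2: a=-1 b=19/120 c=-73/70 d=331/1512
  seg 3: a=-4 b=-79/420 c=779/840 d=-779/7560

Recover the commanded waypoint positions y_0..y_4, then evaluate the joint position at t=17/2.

y_0=4 y_1=-2 y_2=-1 y_3=-4 y_4=1
S(17/2) = -5697/2240

y_0 = S_0(0) = a_0 = 4
y_1 = S_1(0) = a_1 = -2
y_2 = S_2(0) = a_2 = -1
y_3 = S_3(0) = a_3 = -4
y_4 = S_3(3) = 1
t_q=17/2 is in segment 3 (τ=3/2); S_3(τ)=-5697/2240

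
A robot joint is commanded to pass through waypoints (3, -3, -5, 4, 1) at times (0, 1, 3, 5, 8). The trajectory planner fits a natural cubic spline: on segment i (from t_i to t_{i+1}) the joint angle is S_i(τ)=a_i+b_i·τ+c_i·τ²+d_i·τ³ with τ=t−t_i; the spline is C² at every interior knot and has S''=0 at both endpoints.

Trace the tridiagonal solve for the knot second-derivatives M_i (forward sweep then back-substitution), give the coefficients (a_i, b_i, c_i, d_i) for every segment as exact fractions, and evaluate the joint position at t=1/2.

  seg 0: a=3 b=-343/52 c=0 d=31/52
  seg 1: a=-3 b=-125/26 c=93/52 d=3/52
  seg 2: a=-5 b=79/26 c=111/52 d=-73/104
  seg 3: a=4 b=41/13 c=-27/13 d=3/13
S(1/2) = -93/416

Δ: Δ0=-6, Δ1=-1, Δ2=9/2, Δ3=-1
row 1: diag=6, rhs=30; c'=1/3, d'=5
row 2: denom=8−2·1/3=22/3; d'=(33−2·5)/(22/3)=69/22
row 3: denom=10−2·3/11=104/11; d'=(-33−2·69/22)/(104/11)=-54/13
back: M3=-54/13
back: M2=69/22−3/11·-54/13=111/26
back: M1=5−1/3·111/26=93/26
M: M0=0, M1=93/26, M2=111/26, M3=-54/13, M4=0
seg 0: a=3, c=M0/2=0, d=(M1−M0)/(6·1)=31/52, b=Δ0−h0·(2M0+M1)/6=-343/52
seg 1: a=-3, c=M1/2=93/52, d=(M2−M1)/(6·2)=3/52, b=Δ1−h1·(2M1+M2)/6=-125/26
seg 2: a=-5, c=M2/2=111/52, d=(M3−M2)/(6·2)=-73/104, b=Δ2−h2·(2M2+M3)/6=79/26
seg 3: a=4, c=M3/2=-27/13, d=(M4−M3)/(6·3)=3/13, b=Δ3−h3·(2M3+M4)/6=41/13
t_q=1/2 → seg 0, τ=1/2; S=3+-343/52·τ+0·τ²+31/52·τ³=-93/416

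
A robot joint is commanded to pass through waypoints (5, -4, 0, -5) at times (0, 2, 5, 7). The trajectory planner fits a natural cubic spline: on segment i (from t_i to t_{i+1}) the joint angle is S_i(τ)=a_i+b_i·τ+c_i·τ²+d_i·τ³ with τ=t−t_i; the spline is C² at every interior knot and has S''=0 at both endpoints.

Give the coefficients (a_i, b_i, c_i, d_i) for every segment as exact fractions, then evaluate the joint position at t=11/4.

Δ: Δ0=-9/2, Δ1=4/3, Δ2=-5/2
row 1: diag=10, rhs=35; c'=3/10, d'=7/2
row 2: denom=10−3·3/10=91/10; d'=(-23−3·7/2)/(91/10)=-335/91
back: M2=-335/91
back: M1=7/2−3/10·-335/91=419/91
M: M0=0, M1=419/91, M2=-335/91, M3=0
seg 0: a=5, c=M0/2=0, d=(M1−M0)/(6·2)=419/1092, b=Δ0−h0·(2M0+M1)/6=-3295/546
seg 1: a=-4, c=M1/2=419/182, d=(M2−M1)/(6·3)=-29/63, b=Δ1−h1·(2M1+M2)/6=-781/546
seg 2: a=0, c=M2/2=-335/182, d=(M3−M2)/(6·2)=335/1092, b=Δ2−h2·(2M2+M3)/6=-25/546
t_q=11/4 → seg 1, τ=3/4; S=-4+-781/546·τ+419/182·τ²+-29/63·τ³=-23133/5824

  seg 0: a=5 b=-3295/546 c=0 d=419/1092
  seg 1: a=-4 b=-781/546 c=419/182 d=-29/63
  seg 2: a=0 b=-25/546 c=-335/182 d=335/1092
S(11/4) = -23133/5824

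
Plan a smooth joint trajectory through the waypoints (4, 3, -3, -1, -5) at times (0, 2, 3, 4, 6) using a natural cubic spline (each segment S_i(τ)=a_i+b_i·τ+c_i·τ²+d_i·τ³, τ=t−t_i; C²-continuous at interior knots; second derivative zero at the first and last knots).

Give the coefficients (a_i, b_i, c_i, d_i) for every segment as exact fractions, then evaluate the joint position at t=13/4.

Δ: Δ0=-1/2, Δ1=-6, Δ2=2, Δ3=-2
row 1: diag=6, rhs=-33; c'=1/6, d'=-11/2
row 2: denom=4−1·1/6=23/6; d'=(48−1·-11/2)/(23/6)=321/23
row 3: denom=6−1·6/23=132/23; d'=(-24−1·321/23)/(132/23)=-291/44
back: M3=-291/44
back: M2=321/23−6/23·-291/44=345/22
back: M1=-11/2−1/6·345/22=-357/44
M: M0=0, M1=-357/44, M2=345/22, M3=-291/44, M4=0
seg 0: a=4, c=M0/2=0, d=(M1−M0)/(6·2)=-119/176, b=Δ0−h0·(2M0+M1)/6=97/44
seg 1: a=3, c=M1/2=-357/88, d=(M2−M1)/(6·1)=349/88, b=Δ1−h1·(2M1+M2)/6=-65/11
seg 2: a=-3, c=M2/2=345/44, d=(M3−M2)/(6·1)=-327/88, b=Δ2−h2·(2M2+M3)/6=-17/8
seg 3: a=-1, c=M3/2=-291/88, d=(M4−M3)/(6·2)=97/176, b=Δ3−h3·(2M3+M4)/6=53/22
t_q=13/4 → seg 2, τ=1/4; S=-3+-17/8·τ+345/44·τ²+-327/88·τ³=-17455/5632

  seg 0: a=4 b=97/44 c=0 d=-119/176
  seg 1: a=3 b=-65/11 c=-357/88 d=349/88
  seg 2: a=-3 b=-17/8 c=345/44 d=-327/88
  seg 3: a=-1 b=53/22 c=-291/88 d=97/176
S(13/4) = -17455/5632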